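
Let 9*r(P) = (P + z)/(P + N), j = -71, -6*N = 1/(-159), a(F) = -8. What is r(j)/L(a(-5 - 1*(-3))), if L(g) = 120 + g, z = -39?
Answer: 2915/1896524 ≈ 0.0015370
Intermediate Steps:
N = 1/954 (N = -⅙/(-159) = -⅙*(-1/159) = 1/954 ≈ 0.0010482)
r(P) = (-39 + P)/(9*(1/954 + P)) (r(P) = ((P - 39)/(P + 1/954))/9 = ((-39 + P)/(1/954 + P))/9 = (-39 + P)/(9*(1/954 + P)))
r(j)/L(a(-5 - 1*(-3))) = (106*(-39 - 71)/(1 + 954*(-71)))/(120 - 8) = (106*(-110)/(1 - 67734))/112 = (106*(-110)/(-67733))*(1/112) = (106*(-1/67733)*(-110))*(1/112) = (11660/67733)*(1/112) = 2915/1896524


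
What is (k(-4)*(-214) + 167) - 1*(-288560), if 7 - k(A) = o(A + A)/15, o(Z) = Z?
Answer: 4306723/15 ≈ 2.8712e+5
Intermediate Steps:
k(A) = 7 - 2*A/15 (k(A) = 7 - (A + A)/15 = 7 - 2*A/15)
(k(-4)*(-214) + 167) - 1*(-288560) = ((7 - 2/15*(-4))*(-214) + 167) - 1*(-288560) = ((7 + 8/15)*(-214) + 167) + 288560 = ((113/15)*(-214) + 167) + 288560 = (-24182/15 + 167) + 288560 = -21677/15 + 288560 = 4306723/15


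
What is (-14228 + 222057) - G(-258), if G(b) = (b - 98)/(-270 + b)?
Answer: 27433339/132 ≈ 2.0783e+5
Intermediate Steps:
G(b) = (-98 + b)/(-270 + b)
(-14228 + 222057) - G(-258) = (-14228 + 222057) - (-98 - 258)/(-270 - 258) = 207829 - (-356)/(-528) = 207829 - (-1)*(-356)/528 = 207829 - 1*89/132 = 207829 - 89/132 = 27433339/132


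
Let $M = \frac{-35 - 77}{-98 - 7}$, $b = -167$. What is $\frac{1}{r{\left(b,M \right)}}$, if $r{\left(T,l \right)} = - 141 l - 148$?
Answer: $- \frac{5}{1492} \approx -0.0033512$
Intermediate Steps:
$M = \frac{16}{15}$ ($M = - \frac{112}{-105} = \left(-112\right) \left(- \frac{1}{105}\right) = \frac{16}{15} \approx 1.0667$)
$r{\left(T,l \right)} = -148 - 141 l$
$\frac{1}{r{\left(b,M \right)}} = \frac{1}{-148 - \frac{752}{5}} = \frac{1}{- \frac{1492}{5}} = - \frac{5}{1492}$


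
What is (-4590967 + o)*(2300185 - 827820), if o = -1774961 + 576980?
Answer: -8523444422020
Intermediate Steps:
o = -1197981
(-4590967 + o)*(2300185 - 827820) = (-4590967 - 1197981)*(2300185 - 827820) = -5788948*1472365 = -8523444422020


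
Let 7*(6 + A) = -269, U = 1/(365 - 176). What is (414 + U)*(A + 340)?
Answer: 161893043/1323 ≈ 1.2237e+5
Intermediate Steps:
U = 1/189 ≈ 0.0052910
A = -311/7 (A = -6 + (⅐)*(-269) = -6 - 269/7 = -311/7 ≈ -44.429)
(414 + U)*(A + 340) = (414 + 1/189)*(-311/7 + 340) = (78247/189)*(2069/7) = 161893043/1323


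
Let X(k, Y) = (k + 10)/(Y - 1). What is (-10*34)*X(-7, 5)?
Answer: -255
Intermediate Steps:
X(k, Y) = (10 + k)/(-1 + Y)
(-10*34)*X(-7, 5) = (-10*34)*((10 - 7)/(-1 + 5)) = -340*3/4 = -85*3 = -340*¾ = -255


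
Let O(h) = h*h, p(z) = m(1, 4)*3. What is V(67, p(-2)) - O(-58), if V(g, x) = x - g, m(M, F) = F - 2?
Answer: -3425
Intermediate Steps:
m(M, F) = -2 + F
p(z) = 6 (p(z) = (-2 + 4)*3 = 2*3 = 6)
O(h) = h**2
V(67, p(-2)) - O(-58) = (6 - 1*67) - 1*(-58)**2 = (6 - 67) - 1*3364 = -61 - 3364 = -3425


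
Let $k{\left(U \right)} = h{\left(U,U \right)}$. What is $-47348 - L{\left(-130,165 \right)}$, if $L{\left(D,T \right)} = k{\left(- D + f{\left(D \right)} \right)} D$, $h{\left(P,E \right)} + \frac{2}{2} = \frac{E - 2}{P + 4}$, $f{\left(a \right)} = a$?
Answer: $-47543$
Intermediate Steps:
$h{\left(P,E \right)} = -1 + \frac{-2 + E}{4 + P}$ ($h{\left(P,E \right)} = -1 + \frac{E - 2}{P + 4} = -1 + \frac{-2 + E}{4 + P}$)
$k{\left(U \right)} = - \frac{6}{4 + U}$ ($k{\left(U \right)} = \frac{-6 + U - U}{4 + U} = \frac{1}{4 + U} \left(-6\right) = - \frac{6}{4 + U}$)
$L{\left(D,T \right)} = - \frac{3 D}{2}$ ($L{\left(D,T \right)} = - \frac{6}{4 + \left(- D + D\right)} D = - \frac{6}{4 + 0} D = - \frac{6}{4} D = \left(-6\right) \frac{1}{4} D = - \frac{3 D}{2}$)
$-47348 - L{\left(-130,165 \right)} = -47348 - \left(- \frac{3}{2}\right) \left(-130\right) = -47348 - 195 = -47543$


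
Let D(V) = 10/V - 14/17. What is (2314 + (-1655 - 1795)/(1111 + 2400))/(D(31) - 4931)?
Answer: -4279769108/9124741411 ≈ -0.46903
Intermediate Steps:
D(V) = -14/17 + 10/V (D(V) = 10/V - 14*1/17 = 10/V - 14/17 = -14/17 + 10/V)
(2314 + (-1655 - 1795)/(1111 + 2400))/(D(31) - 4931) = (2314 + (-1655 - 1795)/(1111 + 2400))/((-14/17 + 10/31) - 4931) = (2314 - 3450/3511)/((-14/17 + 10*(1/31)) - 4931) = (2314 - 3450*1/3511)/((-14/17 + 10/31) - 4931) = (2314 - 3450/3511)/(-264/527 - 4931) = 8121004/(3511*(-2598901/527)) = (8121004/3511)*(-527/2598901) = -4279769108/9124741411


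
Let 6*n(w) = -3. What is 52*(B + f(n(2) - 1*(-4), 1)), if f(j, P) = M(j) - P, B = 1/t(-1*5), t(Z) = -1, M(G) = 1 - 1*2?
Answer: -156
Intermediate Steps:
n(w) = -½ (n(w) = (⅙)*(-3) = -½)
M(G) = -1 (M(G) = 1 - 2 = -1)
B = -1 (B = 1/(-1) = -1)
f(j, P) = -1 - P
52*(B + f(n(2) - 1*(-4), 1)) = 52*(-1 + (-1 - 1*1)) = 52*(-1 + (-1 - 1)) = 52*(-1 - 2) = 52*(-3) = -156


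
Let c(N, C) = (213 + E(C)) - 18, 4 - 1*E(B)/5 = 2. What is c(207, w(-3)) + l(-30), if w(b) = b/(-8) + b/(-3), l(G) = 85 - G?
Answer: 320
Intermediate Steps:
w(b) = -11*b/24 (w(b) = b*(-1/8) + b*(-1/3) = -b/8 - b/3 = -11*b/24)
E(B) = 10 (E(B) = 20 - 5*2 = 20 - 10 = 10)
c(N, C) = 205 (c(N, C) = (213 + 10) - 18 = 223 - 18 = 205)
c(207, w(-3)) + l(-30) = 205 + (85 - 1*(-30)) = 205 + (85 + 30) = 205 + 115 = 320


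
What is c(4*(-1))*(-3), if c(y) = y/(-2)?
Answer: -6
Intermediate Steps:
c(y) = -y/2 (c(y) = y*(-½) = -y/2)
c(4*(-1))*(-3) = -2*(-1)*(-3) = -½*(-4)*(-3) = 2*(-3) = -6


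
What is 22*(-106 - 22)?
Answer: -2816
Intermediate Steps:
22*(-106 - 22) = 22*(-128) = -2816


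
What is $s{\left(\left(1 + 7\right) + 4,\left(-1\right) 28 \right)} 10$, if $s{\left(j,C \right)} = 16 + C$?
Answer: $-120$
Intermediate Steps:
$s{\left(\left(1 + 7\right) + 4,\left(-1\right) 28 \right)} 10 = \left(16 - 28\right) 10 = \left(-12\right) 10 = -120$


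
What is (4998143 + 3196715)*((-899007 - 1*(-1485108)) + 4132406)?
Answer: 38667494837006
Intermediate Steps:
(4998143 + 3196715)*((-899007 - 1*(-1485108)) + 4132406) = 8194858*((-899007 + 1485108) + 4132406) = 8194858*(586101 + 4132406) = 8194858*4718507 = 38667494837006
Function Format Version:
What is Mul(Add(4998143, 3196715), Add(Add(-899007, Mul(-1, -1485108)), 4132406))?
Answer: 38667494837006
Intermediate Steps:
Mul(Add(4998143, 3196715), Add(Add(-899007, Mul(-1, -1485108)), 4132406)) = Mul(8194858, Add(Add(-899007, 1485108), 4132406)) = Mul(8194858, Add(586101, 4132406)) = Mul(8194858, 4718507) = 38667494837006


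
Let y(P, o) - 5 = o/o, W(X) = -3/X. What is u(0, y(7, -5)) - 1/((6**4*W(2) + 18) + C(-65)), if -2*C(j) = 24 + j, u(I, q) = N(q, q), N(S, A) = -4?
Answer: -15242/3811 ≈ -3.9995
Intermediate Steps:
y(P, o) = 6 (y(P, o) = 5 + o/o = 5 + 1 = 6)
u(I, q) = -4
C(j) = -12 - j/2 (C(j) = -(24 + j)/2 = -12 - j/2)
u(0, y(7, -5)) - 1/((6**4*W(2) + 18) + C(-65)) = -4 - 1/((6**4*(-3/2) + 18) + (-12 - 1/2*(-65))) = -4 - 1/((1296*(-3*1/2) + 18) + (-12 + 65/2)) = -4 - 1/((1296*(-3/2) + 18) + 41/2) = -4 - 1/((-1944 + 18) + 41/2) = -4 - 1/(-1926 + 41/2) = -4 - 1/(-3811/2) = -4 - 1*(-2/3811) = -4 + 2/3811 = -15242/3811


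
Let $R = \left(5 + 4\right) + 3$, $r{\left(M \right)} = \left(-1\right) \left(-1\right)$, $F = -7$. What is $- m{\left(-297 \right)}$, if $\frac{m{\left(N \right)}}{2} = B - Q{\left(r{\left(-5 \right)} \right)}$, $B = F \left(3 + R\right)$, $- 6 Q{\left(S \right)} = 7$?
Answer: $\frac{623}{3} \approx 207.67$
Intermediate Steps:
$r{\left(M \right)} = 1$
$R = 12$ ($R = 9 + 3 = 12$)
$Q{\left(S \right)} = - \frac{7}{6}$ ($Q{\left(S \right)} = \left(- \frac{1}{6}\right) 7 = - \frac{7}{6}$)
$B = -105$ ($B = - 7 \left(3 + 12\right) = \left(-7\right) 15 = -105$)
$m{\left(N \right)} = - \frac{623}{3}$ ($m{\left(N \right)} = 2 \left(-105 - - \frac{7}{6}\right) = 2 \left(-105 + \frac{7}{6}\right) = 2 \left(- \frac{623}{6}\right) = - \frac{623}{3}$)
$- m{\left(-297 \right)} = \left(-1\right) \left(- \frac{623}{3}\right) = \frac{623}{3}$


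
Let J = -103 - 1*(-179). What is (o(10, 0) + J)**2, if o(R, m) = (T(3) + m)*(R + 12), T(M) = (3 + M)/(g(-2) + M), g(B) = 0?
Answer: 14400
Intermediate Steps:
J = 76 (J = -103 + 179 = 76)
T(M) = (3 + M)/M (T(M) = (3 + M)/(0 + M) = (3 + M)/M)
o(R, m) = (2 + m)*(12 + R) (o(R, m) = ((3 + 3)/3 + m)*(R + 12) = ((1/3)*6 + m)*(12 + R) = (2 + m)*(12 + R))
(o(10, 0) + J)**2 = ((24 + 2*10 + 12*0 + 10*0) + 76)**2 = ((24 + 20 + 0 + 0) + 76)**2 = (44 + 76)**2 = 120**2 = 14400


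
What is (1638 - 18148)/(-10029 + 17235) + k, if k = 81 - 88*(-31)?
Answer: 10112572/3603 ≈ 2806.7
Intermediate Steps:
k = 2809 (k = 81 + 2728 = 2809)
(1638 - 18148)/(-10029 + 17235) + k = (1638 - 18148)/(-10029 + 17235) + 2809 = -16510/7206 + 2809 = -16510*1/7206 + 2809 = -8255/3603 + 2809 = 10112572/3603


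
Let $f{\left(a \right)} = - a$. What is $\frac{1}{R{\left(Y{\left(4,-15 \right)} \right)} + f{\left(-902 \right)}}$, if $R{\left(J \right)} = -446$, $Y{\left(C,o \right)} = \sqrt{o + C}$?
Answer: $\frac{1}{456} \approx 0.002193$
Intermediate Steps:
$Y{\left(C,o \right)} = \sqrt{C + o}$
$\frac{1}{R{\left(Y{\left(4,-15 \right)} \right)} + f{\left(-902 \right)}} = \frac{1}{-446 - -902} = \frac{1}{-446 + 902} = \frac{1}{456}$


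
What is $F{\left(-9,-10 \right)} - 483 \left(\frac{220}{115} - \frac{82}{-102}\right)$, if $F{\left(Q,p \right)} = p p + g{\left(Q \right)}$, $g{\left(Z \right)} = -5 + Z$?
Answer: $- \frac{20847}{17} \approx -1226.3$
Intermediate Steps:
$F{\left(Q,p \right)} = -5 + Q + p^{2}$ ($F{\left(Q,p \right)} = p p + \left(-5 + Q\right) = p^{2} + \left(-5 + Q\right) = -5 + Q + p^{2}$)
$F{\left(-9,-10 \right)} - 483 \left(\frac{220}{115} - \frac{82}{-102}\right) = \left(-5 - 9 + \left(-10\right)^{2}\right) - 483 \left(\frac{220}{115} - \frac{82}{-102}\right) = \left(-5 - 9 + 100\right) - 483 \left(220 \cdot \frac{1}{115} - - \frac{41}{51}\right) = 86 - 483 \left(\frac{44}{23} + \frac{41}{51}\right) = 86 - \frac{22309}{17} = - \frac{20847}{17}$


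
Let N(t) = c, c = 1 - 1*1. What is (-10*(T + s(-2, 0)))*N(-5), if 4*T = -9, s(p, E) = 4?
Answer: 0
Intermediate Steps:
T = -9/4 (T = (1/4)*(-9) = -9/4 ≈ -2.2500)
c = 0 (c = 1 - 1 = 0)
N(t) = 0
(-10*(T + s(-2, 0)))*N(-5) = -10*(-9/4 + 4)*0 = -10*7/4*0 = -35/2*0 = 0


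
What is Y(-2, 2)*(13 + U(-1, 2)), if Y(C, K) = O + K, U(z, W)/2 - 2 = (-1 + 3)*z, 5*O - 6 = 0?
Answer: 208/5 ≈ 41.600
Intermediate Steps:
O = 6/5 (O = 6/5 + (⅕)*0 = 6/5 + 0 = 6/5 ≈ 1.2000)
U(z, W) = 4 + 4*z (U(z, W) = 4 + 2*((-1 + 3)*z) = 4 + 2*(2*z) = 4 + 4*z)
Y(C, K) = 6/5 + K
Y(-2, 2)*(13 + U(-1, 2)) = (6/5 + 2)*(13 + (4 + 4*(-1))) = 16*(13 + (4 - 4))/5 = 16*(13 + 0)/5 = (16/5)*13 = 208/5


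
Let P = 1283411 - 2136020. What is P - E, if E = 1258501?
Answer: -2111110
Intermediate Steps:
P = -852609
P - E = -852609 - 1*1258501 = -852609 - 1258501 = -2111110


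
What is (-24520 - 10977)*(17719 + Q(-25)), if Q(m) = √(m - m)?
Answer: -628971343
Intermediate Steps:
Q(m) = 0 (Q(m) = √0 = 0)
(-24520 - 10977)*(17719 + Q(-25)) = (-24520 - 10977)*(17719 + 0) = -35497*17719 = -628971343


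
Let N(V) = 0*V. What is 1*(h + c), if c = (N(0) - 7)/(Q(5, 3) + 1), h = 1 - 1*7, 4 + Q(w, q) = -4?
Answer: -5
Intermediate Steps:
Q(w, q) = -8 (Q(w, q) = -4 - 4 = -8)
N(V) = 0
h = -6 (h = 1 - 7 = -6)
c = 1 (c = (0 - 7)/(-8 + 1) = -7/(-7) = -7*(-1/7) = 1)
1*(h + c) = 1*(-6 + 1) = 1*(-5) = -5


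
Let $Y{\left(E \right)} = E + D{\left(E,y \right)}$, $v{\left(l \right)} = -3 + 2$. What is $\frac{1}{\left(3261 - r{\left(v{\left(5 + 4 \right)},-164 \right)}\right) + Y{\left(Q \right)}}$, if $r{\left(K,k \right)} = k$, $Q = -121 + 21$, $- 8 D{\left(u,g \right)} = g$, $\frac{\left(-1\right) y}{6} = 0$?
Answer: $\frac{1}{3325} \approx 0.00030075$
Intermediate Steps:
$y = 0$ ($y = \left(-6\right) 0 = 0$)
$D{\left(u,g \right)} = - \frac{g}{8}$
$v{\left(l \right)} = -1$
$Q = -100$
$Y{\left(E \right)} = E$ ($Y{\left(E \right)} = E - 0 = E + 0 = E$)
$\frac{1}{\left(3261 - r{\left(v{\left(5 + 4 \right)},-164 \right)}\right) + Y{\left(Q \right)}} = \frac{1}{\left(3261 - -164\right) - 100} = \frac{1}{\left(3261 + 164\right) - 100} = \frac{1}{3425 - 100} = \frac{1}{3325}$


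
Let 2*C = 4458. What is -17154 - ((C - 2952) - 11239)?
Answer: -5192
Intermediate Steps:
C = 2229 (C = (½)*4458 = 2229)
-17154 - ((C - 2952) - 11239) = -17154 - ((2229 - 2952) - 11239) = -17154 - (-723 - 11239) = -17154 - 1*(-11962) = -17154 + 11962 = -5192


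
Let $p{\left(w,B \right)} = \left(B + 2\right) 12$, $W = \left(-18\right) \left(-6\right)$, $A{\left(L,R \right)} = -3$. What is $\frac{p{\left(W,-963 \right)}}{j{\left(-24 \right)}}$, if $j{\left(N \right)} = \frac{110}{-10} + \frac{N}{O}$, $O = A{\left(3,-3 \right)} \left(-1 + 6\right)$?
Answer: $\frac{57660}{47} \approx 1226.8$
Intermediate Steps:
$O = -15$ ($O = - 3 \left(-1 + 6\right) = \left(-3\right) 5 = -15$)
$W = 108$
$p{\left(w,B \right)} = 24 + 12 B$ ($p{\left(w,B \right)} = \left(2 + B\right) 12 = 24 + 12 B$)
$j{\left(N \right)} = -11 - \frac{N}{15}$ ($j{\left(N \right)} = \frac{110}{-10} + \frac{N}{-15} = 110 \left(- \frac{1}{10}\right) + N \left(- \frac{1}{15}\right) = -11 - \frac{N}{15}$)
$\frac{p{\left(W,-963 \right)}}{j{\left(-24 \right)}} = \frac{24 + 12 \left(-963\right)}{-11 - - \frac{8}{5}} = \frac{24 - 11556}{-11 + \frac{8}{5}} = - \frac{11532}{- \frac{47}{5}} = \left(-11532\right) \left(- \frac{5}{47}\right) = \frac{57660}{47}$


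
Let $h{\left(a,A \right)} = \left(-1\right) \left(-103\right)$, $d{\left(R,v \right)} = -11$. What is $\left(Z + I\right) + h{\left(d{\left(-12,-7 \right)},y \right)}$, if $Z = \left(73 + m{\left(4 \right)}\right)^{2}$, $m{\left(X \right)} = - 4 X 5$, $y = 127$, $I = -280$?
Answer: $-128$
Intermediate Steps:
$m{\left(X \right)} = - 20 X$
$Z = 49$ ($Z = \left(73 - 80\right)^{2} = \left(-7\right)^{2} = 49$)
$h{\left(a,A \right)} = 103$
$\left(Z + I\right) + h{\left(d{\left(-12,-7 \right)},y \right)} = \left(49 - 280\right) + 103 = -231 + 103 = -128$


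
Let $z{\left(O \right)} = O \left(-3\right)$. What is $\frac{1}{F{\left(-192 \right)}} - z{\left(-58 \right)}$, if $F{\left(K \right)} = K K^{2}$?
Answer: $- \frac{1231552513}{7077888} \approx -174.0$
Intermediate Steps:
$z{\left(O \right)} = - 3 O$
$F{\left(K \right)} = K^{3}$
$\frac{1}{F{\left(-192 \right)}} - z{\left(-58 \right)} = \frac{1}{\left(-192\right)^{3}} - \left(-3\right) \left(-58\right) = \frac{1}{-7077888} - 174 = - \frac{1}{7077888} - 174 = - \frac{1231552513}{7077888}$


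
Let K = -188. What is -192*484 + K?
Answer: -93116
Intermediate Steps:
-192*484 + K = -192*484 - 188 = -92928 - 188 = -93116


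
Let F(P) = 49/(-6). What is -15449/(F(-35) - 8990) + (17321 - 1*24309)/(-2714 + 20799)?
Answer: 1299095858/976391065 ≈ 1.3305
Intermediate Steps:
F(P) = -49/6 (F(P) = 49*(-⅙) = -49/6)
-15449/(F(-35) - 8990) + (17321 - 1*24309)/(-2714 + 20799) = -15449/(-49/6 - 8990) + (17321 - 1*24309)/(-2714 + 20799) = -15449/(-53989/6) + (17321 - 24309)/18085 = -15449*(-6/53989) - 6988*1/18085 = 92694/53989 - 6988/18085 = 1299095858/976391065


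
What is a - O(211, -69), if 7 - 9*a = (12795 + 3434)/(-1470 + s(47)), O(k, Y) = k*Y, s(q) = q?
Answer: 20720367/1423 ≈ 14561.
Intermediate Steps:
O(k, Y) = Y*k
a = 2910/1423 (a = 7/9 - (12795 + 3434)/(9*(-1470 + 47)) = 7/9 - 16229/(9*(-1423)) = 7/9 - 16229*(-1)/(9*1423) = 7/9 - ⅑*(-16229/1423) = 7/9 + 16229/12807 = 2910/1423 ≈ 2.0450)
a - O(211, -69) = 2910/1423 - (-69)*211 = 2910/1423 - 1*(-14559) = 2910/1423 + 14559 = 20720367/1423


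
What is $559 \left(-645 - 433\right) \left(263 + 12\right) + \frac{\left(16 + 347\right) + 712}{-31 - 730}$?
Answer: $- \frac{126109534625}{761} \approx -1.6572 \cdot 10^{8}$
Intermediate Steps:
$559 \left(-645 - 433\right) \left(263 + 12\right) + \frac{\left(16 + 347\right) + 712}{-31 - 730} = 559 \left(\left(-1078\right) 275\right) + \frac{363 + 712}{-761} = 559 \left(-296450\right) + 1075 \left(- \frac{1}{761}\right) = -165715550 - \frac{1075}{761} = - \frac{126109534625}{761}$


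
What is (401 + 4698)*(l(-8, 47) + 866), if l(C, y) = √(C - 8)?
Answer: 4415734 + 20396*I ≈ 4.4157e+6 + 20396.0*I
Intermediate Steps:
l(C, y) = √(-8 + C)
(401 + 4698)*(l(-8, 47) + 866) = (401 + 4698)*(√(-8 - 8) + 866) = 5099*(√(-16) + 866) = 5099*(4*I + 866) = 5099*(866 + 4*I) = 4415734 + 20396*I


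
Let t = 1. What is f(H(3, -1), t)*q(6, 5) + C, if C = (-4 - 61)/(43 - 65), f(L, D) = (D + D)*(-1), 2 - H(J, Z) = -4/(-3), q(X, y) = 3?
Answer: -67/22 ≈ -3.0455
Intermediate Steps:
H(J, Z) = ⅔ (H(J, Z) = 2 - (-4)/(-3) = 2 - (-4)*(-1)/3 = 2 - 1*4/3 = 2 - 4/3 = ⅔)
f(L, D) = -2*D (f(L, D) = (2*D)*(-1) = -2*D)
C = 65/22 (C = -65/(-22) = -65*(-1/22) = 65/22 ≈ 2.9545)
f(H(3, -1), t)*q(6, 5) + C = -2*1*3 + 65/22 = -2*3 + 65/22 = -6 + 65/22 = -67/22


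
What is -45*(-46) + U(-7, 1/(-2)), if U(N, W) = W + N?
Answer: 4125/2 ≈ 2062.5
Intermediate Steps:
U(N, W) = N + W
-45*(-46) + U(-7, 1/(-2)) = -45*(-46) + (-7 + 1/(-2)) = 2070 + (-7 - ½) = 2070 - 15/2 = 4125/2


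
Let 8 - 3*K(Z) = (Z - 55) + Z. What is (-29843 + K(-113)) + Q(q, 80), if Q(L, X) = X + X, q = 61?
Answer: -88760/3 ≈ -29587.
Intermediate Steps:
K(Z) = 21 - 2*Z/3 (K(Z) = 8/3 - ((Z - 55) + Z)/3 = 8/3 - ((-55 + Z) + Z)/3 = 8/3 - (-55 + 2*Z)/3 = 8/3 + (55/3 - 2*Z/3) = 21 - 2*Z/3)
Q(L, X) = 2*X
(-29843 + K(-113)) + Q(q, 80) = (-29843 + (21 - 2/3*(-113))) + 2*80 = (-29843 + (21 + 226/3)) + 160 = (-29843 + 289/3) + 160 = -89240/3 + 160 = -88760/3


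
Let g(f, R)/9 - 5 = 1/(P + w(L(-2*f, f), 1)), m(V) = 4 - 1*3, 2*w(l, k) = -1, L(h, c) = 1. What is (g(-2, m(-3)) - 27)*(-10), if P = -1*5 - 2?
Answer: -168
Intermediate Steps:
w(l, k) = -½ (w(l, k) = (½)*(-1) = -½)
P = -7 (P = -5 - 2 = -7)
m(V) = 1 (m(V) = 4 - 3 = 1)
g(f, R) = 219/5 (g(f, R) = 45 + 9/(-7 - ½) = 45 + 9/(-15/2) = 45 + 9*(-2/15) = 45 - 6/5 = 219/5)
(g(-2, m(-3)) - 27)*(-10) = (219/5 - 27)*(-10) = (84/5)*(-10) = -168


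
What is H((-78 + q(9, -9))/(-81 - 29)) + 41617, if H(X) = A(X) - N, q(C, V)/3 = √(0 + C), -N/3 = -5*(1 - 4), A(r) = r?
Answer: 4582889/110 ≈ 41663.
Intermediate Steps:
N = -45 (N = -(-15)*(1 - 4) = -(-15)*(-3) = -3*15 = -45)
q(C, V) = 3*√C (q(C, V) = 3*√(0 + C) = 3*√C)
H(X) = 45 + X (H(X) = X - 1*(-45) = X + 45 = 45 + X)
H((-78 + q(9, -9))/(-81 - 29)) + 41617 = (45 + (-78 + 3*√9)/(-81 - 29)) + 41617 = (45 + (-78 + 3*3)/(-110)) + 41617 = (45 + (-78 + 9)*(-1/110)) + 41617 = (45 - 69*(-1/110)) + 41617 = (45 + 69/110) + 41617 = 5019/110 + 41617 = 4582889/110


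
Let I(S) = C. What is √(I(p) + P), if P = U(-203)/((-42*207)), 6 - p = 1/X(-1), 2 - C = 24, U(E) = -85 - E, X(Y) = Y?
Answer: I*√46219719/1449 ≈ 4.6919*I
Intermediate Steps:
C = -22 (C = 2 - 1*24 = 2 - 24 = -22)
p = 7 (p = 6 - 1/(-1) = 6 - 1*(-1) = 6 + 1 = 7)
I(S) = -22
P = -59/4347 (P = (-85 - 1*(-203))/((-42*207)) = (-85 + 203)/(-8694) = 118*(-1/8694) = -59/4347 ≈ -0.013573)
√(I(p) + P) = √(-22 - 59/4347) = √(-95693/4347) = I*√46219719/1449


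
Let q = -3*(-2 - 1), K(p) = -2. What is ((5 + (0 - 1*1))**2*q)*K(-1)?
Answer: -288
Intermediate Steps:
q = 9 (q = -3*(-3) = 9)
((5 + (0 - 1*1))**2*q)*K(-1) = ((5 + (0 - 1*1))**2*9)*(-2) = ((5 + (0 - 1))**2*9)*(-2) = ((5 - 1)**2*9)*(-2) = (4**2*9)*(-2) = (16*9)*(-2) = 144*(-2) = -288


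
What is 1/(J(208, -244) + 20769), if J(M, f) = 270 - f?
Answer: 1/21283 ≈ 4.6986e-5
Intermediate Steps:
1/(J(208, -244) + 20769) = 1/((270 - 1*(-244)) + 20769) = 1/((270 + 244) + 20769) = 1/(514 + 20769) = 1/21283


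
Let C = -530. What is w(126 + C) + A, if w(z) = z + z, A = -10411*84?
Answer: -875332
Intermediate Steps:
A = -874524
w(z) = 2*z
w(126 + C) + A = 2*(126 - 530) - 874524 = 2*(-404) - 874524 = -808 - 874524 = -875332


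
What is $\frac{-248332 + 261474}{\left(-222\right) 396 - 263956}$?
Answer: $- \frac{6571}{175934} \approx -0.037349$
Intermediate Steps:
$\frac{-248332 + 261474}{\left(-222\right) 396 - 263956} = \frac{13142}{-87912 - 263956} = \frac{13142}{-351868} = 13142 \left(- \frac{1}{351868}\right) = - \frac{6571}{175934}$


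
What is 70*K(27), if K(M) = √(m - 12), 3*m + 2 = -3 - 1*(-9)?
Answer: 280*I*√6/3 ≈ 228.62*I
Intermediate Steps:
m = 4/3 (m = -⅔ + (-3 - 1*(-9))/3 = -⅔ + (-3 + 9)/3 = -⅔ + (⅓)*6 = -⅔ + 2 = 4/3 ≈ 1.3333)
K(M) = 4*I*√6/3 (K(M) = √(4/3 - 12) = √(-32/3) = 4*I*√6/3)
70*K(27) = 70*(4*I*√6/3) = 280*I*√6/3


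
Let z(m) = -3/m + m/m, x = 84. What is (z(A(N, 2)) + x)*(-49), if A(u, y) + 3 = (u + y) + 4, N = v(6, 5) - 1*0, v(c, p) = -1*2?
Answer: -4018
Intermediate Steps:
v(c, p) = -2
N = -2 (N = -2 - 1*0 = -2 + 0 = -2)
A(u, y) = 1 + u + y (A(u, y) = -3 + ((u + y) + 4) = -3 + (4 + u + y) = 1 + u + y)
z(m) = 1 - 3/m (z(m) = -3/m + 1 = 1 - 3/m)
(z(A(N, 2)) + x)*(-49) = ((-3 + (1 - 2 + 2))/(1 - 2 + 2) + 84)*(-49) = ((-3 + 1)/1 + 84)*(-49) = (1*(-2) + 84)*(-49) = (-2 + 84)*(-49) = 82*(-49) = -4018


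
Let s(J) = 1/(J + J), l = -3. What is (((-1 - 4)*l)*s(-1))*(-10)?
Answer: 75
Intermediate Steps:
s(J) = 1/(2*J)
(((-1 - 4)*l)*s(-1))*(-10) = (((-1 - 4)*(-3))*((1/2)/(-1)))*(-10) = ((-5*(-3))*((1/2)*(-1)))*(-10) = (15*(-1/2))*(-10) = -15/2*(-10) = 75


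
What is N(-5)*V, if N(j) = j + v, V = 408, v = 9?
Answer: 1632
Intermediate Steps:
N(j) = 9 + j (N(j) = j + 9 = 9 + j)
N(-5)*V = (9 - 5)*408 = 4*408 = 1632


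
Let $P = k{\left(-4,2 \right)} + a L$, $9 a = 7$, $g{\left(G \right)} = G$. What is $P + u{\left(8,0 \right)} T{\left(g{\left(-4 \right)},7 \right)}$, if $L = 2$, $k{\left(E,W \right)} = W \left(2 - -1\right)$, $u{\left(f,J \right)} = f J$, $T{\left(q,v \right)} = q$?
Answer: $\frac{68}{9} \approx 7.5556$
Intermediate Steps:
$u{\left(f,J \right)} = J f$
$a = \frac{7}{9}$ ($a = \frac{1}{9} \cdot 7 = \frac{7}{9} \approx 0.77778$)
$k{\left(E,W \right)} = 3 W$ ($k{\left(E,W \right)} = W \left(2 + 1\right) = W 3 = 3 W$)
$P = \frac{68}{9}$ ($P = 3 \cdot 2 + \frac{7}{9} \cdot 2 = 6 + \frac{14}{9} = \frac{68}{9} \approx 7.5556$)
$P + u{\left(8,0 \right)} T{\left(g{\left(-4 \right)},7 \right)} = \frac{68}{9} + 0 \cdot 8 \left(-4\right) = \frac{68}{9} + 0 \left(-4\right) = \frac{68}{9} + 0 = \frac{68}{9}$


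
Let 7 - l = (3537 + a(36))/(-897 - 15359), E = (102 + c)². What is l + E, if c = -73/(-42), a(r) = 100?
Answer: 77200522925/7168896 ≈ 10769.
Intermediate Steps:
c = 73/42 (c = -73*(-1/42) = 73/42 ≈ 1.7381)
E = 18983449/1764 (E = (102 + 73/42)² = (4357/42)² = 18983449/1764 ≈ 10762.)
l = 117429/16256 (l = 7 - (3537 + 100)/(-897 - 15359) = 7 - 3637/(-16256) = 7 - 3637*(-1)/16256 = 7 - 1*(-3637/16256) = 7 + 3637/16256 = 117429/16256 ≈ 7.2237)
l + E = 117429/16256 + 18983449/1764 = 77200522925/7168896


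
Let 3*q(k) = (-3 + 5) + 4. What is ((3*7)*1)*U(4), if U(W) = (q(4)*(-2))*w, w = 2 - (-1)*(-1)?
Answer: -84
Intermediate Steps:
q(k) = 2 (q(k) = ((-3 + 5) + 4)/3 = (2 + 4)/3 = (1/3)*6 = 2)
w = 1 (w = 2 - 1*1 = 2 - 1 = 1)
U(W) = -4 (U(W) = (2*(-2))*1 = -4*1 = -4)
((3*7)*1)*U(4) = ((3*7)*1)*(-4) = (21*1)*(-4) = 21*(-4) = -84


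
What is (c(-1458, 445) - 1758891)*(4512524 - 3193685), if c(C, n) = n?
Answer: -2319107164194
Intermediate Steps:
(c(-1458, 445) - 1758891)*(4512524 - 3193685) = (445 - 1758891)*(4512524 - 3193685) = -1758446*1318839 = -2319107164194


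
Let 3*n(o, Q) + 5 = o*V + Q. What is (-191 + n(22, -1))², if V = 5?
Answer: 219961/9 ≈ 24440.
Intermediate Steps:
n(o, Q) = -5/3 + Q/3 + 5*o/3 (n(o, Q) = -5/3 + (o*5 + Q)/3 = -5/3 + (5*o + Q)/3 = -5/3 + (Q + 5*o)/3 = -5/3 + (Q/3 + 5*o/3) = -5/3 + Q/3 + 5*o/3)
(-191 + n(22, -1))² = (-191 + (-5/3 + (⅓)*(-1) + (5/3)*22))² = (-191 + (-5/3 - ⅓ + 110/3))² = (-191 + 104/3)² = (-469/3)² = 219961/9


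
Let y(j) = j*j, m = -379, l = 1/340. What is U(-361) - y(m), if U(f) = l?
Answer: -48837939/340 ≈ -1.4364e+5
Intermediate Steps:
l = 1/340 ≈ 0.0029412
U(f) = 1/340
y(j) = j²
U(-361) - y(m) = 1/340 - 1*(-379)² = 1/340 - 1*143641 = 1/340 - 143641 = -48837939/340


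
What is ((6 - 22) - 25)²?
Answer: 1681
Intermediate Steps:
((6 - 22) - 25)² = (-16 - 25)² = (-41)² = 1681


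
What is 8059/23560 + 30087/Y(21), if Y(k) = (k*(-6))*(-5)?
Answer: 7932521/164920 ≈ 48.099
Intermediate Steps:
Y(k) = 30*k (Y(k) = -6*k*(-5) = 30*k)
8059/23560 + 30087/Y(21) = 8059/23560 + 30087/((30*21)) = 8059*(1/23560) + 30087/630 = 8059/23560 + 30087*(1/630) = 8059/23560 + 3343/70 = 7932521/164920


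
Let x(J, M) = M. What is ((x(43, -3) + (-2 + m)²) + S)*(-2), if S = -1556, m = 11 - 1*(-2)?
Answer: 2876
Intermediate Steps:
m = 13 (m = 11 + 2 = 13)
((x(43, -3) + (-2 + m)²) + S)*(-2) = ((-3 + (-2 + 13)²) - 1556)*(-2) = ((-3 + 11²) - 1556)*(-2) = ((-3 + 121) - 1556)*(-2) = (118 - 1556)*(-2) = -1438*(-2) = 2876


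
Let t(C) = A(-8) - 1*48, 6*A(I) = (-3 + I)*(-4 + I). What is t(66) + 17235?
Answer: 17209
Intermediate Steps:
A(I) = (-4 + I)*(-3 + I)/6 (A(I) = ((-3 + I)*(-4 + I))/6 = ((-4 + I)*(-3 + I))/6 = (-4 + I)*(-3 + I)/6)
t(C) = -26 (t(C) = (2 - 7/6*(-8) + (1/6)*(-8)**2) - 1*48 = (2 + 28/3 + (1/6)*64) - 48 = (2 + 28/3 + 32/3) - 48 = 22 - 48 = -26)
t(66) + 17235 = -26 + 17235 = 17209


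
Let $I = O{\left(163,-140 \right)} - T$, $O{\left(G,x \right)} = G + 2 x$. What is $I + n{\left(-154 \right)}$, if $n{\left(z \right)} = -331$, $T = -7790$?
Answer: $7342$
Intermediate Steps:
$I = 7673$ ($I = \left(163 + 2 \left(-140\right)\right) - -7790 = \left(163 - 280\right) + 7790 = -117 + 7790 = 7673$)
$I + n{\left(-154 \right)} = 7673 - 331 = 7342$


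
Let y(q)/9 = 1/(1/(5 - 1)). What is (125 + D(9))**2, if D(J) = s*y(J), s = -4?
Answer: 361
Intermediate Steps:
y(q) = 36 (y(q) = 9/(1/(5 - 1)) = 9/(1/4) = 9*4 = 36)
D(J) = -144 (D(J) = -4*36 = -144)
(125 + D(9))**2 = (125 - 144)**2 = (-19)**2 = 361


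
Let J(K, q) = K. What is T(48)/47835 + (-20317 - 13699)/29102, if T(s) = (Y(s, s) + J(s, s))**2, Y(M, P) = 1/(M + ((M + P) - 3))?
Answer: -15508020334169/13838112096885 ≈ -1.1207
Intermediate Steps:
Y(M, P) = 1/(-3 + P + 2*M) (Y(M, P) = 1/(M + (-3 + M + P)) = 1/(-3 + P + 2*M))
T(s) = (s + 1/(-3 + 3*s))**2 (T(s) = (1/(-3 + s + 2*s) + s)**2 = (1/(-3 + 3*s) + s)**2 = (s + 1/(-3 + 3*s))**2)
T(48)/47835 + (-20317 - 13699)/29102 = ((1 + 3*48*(-1 + 48))**2/(9*(-1 + 48)**2))/47835 + (-20317 - 13699)/29102 = ((1/9)*(1 + 3*48*47)**2/47**2)*(1/47835) - 34016*1/29102 = ((1/9)*(1 + 6768)**2*(1/2209))*(1/47835) - 17008/14551 = ((1/9)*6769**2*(1/2209))*(1/47835) - 17008/14551 = ((1/9)*45819361*(1/2209))*(1/47835) - 17008/14551 = (45819361/19881)*(1/47835) - 17008/14551 = 45819361/951007635 - 17008/14551 = -15508020334169/13838112096885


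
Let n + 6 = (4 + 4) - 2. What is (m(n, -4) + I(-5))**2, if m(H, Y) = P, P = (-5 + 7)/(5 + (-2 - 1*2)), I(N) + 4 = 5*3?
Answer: 169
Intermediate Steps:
I(N) = 11 (I(N) = -4 + 5*3 = -4 + 15 = 11)
n = 0 (n = -6 + ((4 + 4) - 2) = -6 + (8 - 2) = -6 + 6 = 0)
P = 2 (P = 2/(5 + (-2 - 2)) = 2/(5 - 4) = 2/1 = 2*1 = 2)
m(H, Y) = 2
(m(n, -4) + I(-5))**2 = (2 + 11)**2 = 13**2 = 169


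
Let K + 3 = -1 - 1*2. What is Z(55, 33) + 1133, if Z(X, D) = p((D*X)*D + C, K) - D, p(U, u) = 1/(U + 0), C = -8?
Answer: 65875701/59887 ≈ 1100.0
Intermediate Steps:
K = -6 (K = -3 + (-1 - 1*2) = -3 + (-1 - 2) = -3 - 3 = -6)
p(U, u) = 1/U
Z(X, D) = 1/(-8 + X*D²) - D (Z(X, D) = 1/((D*X)*D - 8) - D = 1/(X*D² - 8) - D = 1/(-8 + X*D²) - D)
Z(55, 33) + 1133 = (1/(-8 + 55*33²) - 1*33) + 1133 = (1/(-8 + 55*1089) - 33) + 1133 = (1/(-8 + 59895) - 33) + 1133 = (1/59887 - 33) + 1133 = -1976270/59887 + 1133 = 65875701/59887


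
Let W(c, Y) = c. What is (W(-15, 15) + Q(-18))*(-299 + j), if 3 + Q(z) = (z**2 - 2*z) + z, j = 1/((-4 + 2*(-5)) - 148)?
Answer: -96878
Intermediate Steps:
j = -1/162 (j = 1/((-4 - 10) - 148) = 1/(-14 - 148) = 1/(-162) = -1/162 ≈ -0.0061728)
Q(z) = -3 + z**2 - z (Q(z) = -3 + ((z**2 - 2*z) + z) = -3 + (z**2 - z) = -3 + z**2 - z)
(W(-15, 15) + Q(-18))*(-299 + j) = (-15 + (-3 + (-18)**2 - 1*(-18)))*(-299 - 1/162) = (-15 + (-3 + 324 + 18))*(-48439/162) = (-15 + 339)*(-48439/162) = 324*(-48439/162) = -96878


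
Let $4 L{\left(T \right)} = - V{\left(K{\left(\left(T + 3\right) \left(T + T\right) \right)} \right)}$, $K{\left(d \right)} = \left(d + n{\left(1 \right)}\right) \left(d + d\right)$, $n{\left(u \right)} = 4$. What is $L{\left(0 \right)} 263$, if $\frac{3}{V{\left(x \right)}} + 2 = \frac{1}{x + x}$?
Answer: $0$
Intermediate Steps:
$K{\left(d \right)} = 2 d \left(4 + d\right)$ ($K{\left(d \right)} = \left(d + 4\right) \left(d + d\right) = \left(4 + d\right) 2 d = 2 d \left(4 + d\right)$)
$V{\left(x \right)} = \frac{3}{-2 + \frac{1}{2 x}}$ ($V{\left(x \right)} = \frac{3}{-2 + \frac{1}{x + x}} = \frac{3}{-2 + \frac{1}{2 x}}$)
$L{\left(T \right)} = \frac{6 T \left(3 + T\right) \left(4 + 2 T \left(3 + T\right)\right)}{-1 + 16 T \left(3 + T\right) \left(4 + 2 T \left(3 + T\right)\right)}$ ($L{\left(T \right)} = \frac{\left(-1\right) \left(- \frac{6 \cdot 2 \left(T + 3\right) \left(T + T\right) \left(4 + \left(T + 3\right) \left(T + T\right)\right)}{-1 + 4 \cdot 2 \left(T + 3\right) \left(T + T\right) \left(4 + \left(T + 3\right) \left(T + T\right)\right)}\right)}{4} = \frac{\left(-1\right) \left(- \frac{6 \cdot 2 \left(3 + T\right) 2 T \left(4 + \left(3 + T\right) 2 T\right)}{-1 + 4 \cdot 2 \left(3 + T\right) 2 T \left(4 + \left(3 + T\right) 2 T\right)}\right)}{4} = \frac{\left(-1\right) \left(- \frac{6 \cdot 2 \cdot 2 T \left(3 + T\right) \left(4 + 2 T \left(3 + T\right)\right)}{-1 + 4 \cdot 2 \cdot 2 T \left(3 + T\right) \left(4 + 2 T \left(3 + T\right)\right)}\right)}{4} = \frac{\left(-1\right) \left(- \frac{6 \cdot 4 T \left(3 + T\right) \left(4 + 2 T \left(3 + T\right)\right)}{-1 + 4 \cdot 4 T \left(3 + T\right) \left(4 + 2 T \left(3 + T\right)\right)}\right)}{4} = \frac{\left(-1\right) \left(- \frac{6 \cdot 4 T \left(3 + T\right) \left(4 + 2 T \left(3 + T\right)\right)}{-1 + 16 T \left(3 + T\right) \left(4 + 2 T \left(3 + T\right)\right)}\right)}{4} = \frac{\left(-1\right) \left(- \frac{24 T \left(3 + T\right) \left(4 + 2 T \left(3 + T\right)\right)}{-1 + 16 T \left(3 + T\right) \left(4 + 2 T \left(3 + T\right)\right)}\right)}{4} = \frac{24 T \frac{1}{-1 + 16 T \left(3 + T\right) \left(4 + 2 T \left(3 + T\right)\right)} \left(3 + T\right) \left(4 + 2 T \left(3 + T\right)\right)}{4} = \frac{6 T \left(3 + T\right) \left(4 + 2 T \left(3 + T\right)\right)}{-1 + 16 T \left(3 + T\right) \left(4 + 2 T \left(3 + T\right)\right)}$)
$L{\left(0 \right)} 263 = 12 \cdot 0 \frac{1}{-1 + 32 \cdot 0 \left(2 + 0 \left(3 + 0\right)\right) \left(3 + 0\right)} \left(2 + 0 \left(3 + 0\right)\right) \left(3 + 0\right) 263 = 12 \cdot 0 \frac{1}{-1 + 32 \cdot 0 \left(2 + 0 \cdot 3\right) 3} \left(2 + 0 \cdot 3\right) 3 \cdot 263 = 12 \cdot 0 \frac{1}{-1 + 32 \cdot 0 \left(2 + 0\right) 3} \left(2 + 0\right) 3 \cdot 263 = 12 \cdot 0 \frac{1}{-1 + 32 \cdot 0 \cdot 2 \cdot 3} \cdot 2 \cdot 3 \cdot 263 = 12 \cdot 0 \frac{1}{-1 + 0} \cdot 2 \cdot 3 \cdot 263 = 12 \cdot 0 \frac{1}{-1} \cdot 2 \cdot 3 \cdot 263 = 12 \cdot 0 \left(-1\right) 2 \cdot 3 \cdot 263 = 0 \cdot 263 = 0$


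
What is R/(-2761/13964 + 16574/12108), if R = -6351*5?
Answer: -1342252984140/49502287 ≈ -27115.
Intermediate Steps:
R = -31755
R/(-2761/13964 + 16574/12108) = -31755/(-2761/13964 + 16574/12108) = -31755/(-2761*1/13964 + 16574*(1/12108)) = -31755/(-2761/13964 + 8287/6054) = -31755/49502287/42269028 = -31755*42269028/49502287 = -1342252984140/49502287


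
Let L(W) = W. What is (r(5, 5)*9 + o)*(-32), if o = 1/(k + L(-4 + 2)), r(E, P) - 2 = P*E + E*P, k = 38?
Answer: -134792/9 ≈ -14977.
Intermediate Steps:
r(E, P) = 2 + 2*E*P (r(E, P) = 2 + (P*E + E*P) = 2 + (E*P + E*P) = 2 + 2*E*P)
o = 1/36 (o = 1/(38 + (-4 + 2)) = 1/(38 - 2) = 1/36 ≈ 0.027778)
(r(5, 5)*9 + o)*(-32) = ((2 + 2*5*5)*9 + 1/36)*(-32) = ((2 + 50)*9 + 1/36)*(-32) = (52*9 + 1/36)*(-32) = (468 + 1/36)*(-32) = (16849/36)*(-32) = -134792/9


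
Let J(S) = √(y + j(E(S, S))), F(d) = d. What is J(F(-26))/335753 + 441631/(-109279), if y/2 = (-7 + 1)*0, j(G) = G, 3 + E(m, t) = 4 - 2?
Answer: -441631/109279 + I/335753 ≈ -4.0413 + 2.9784e-6*I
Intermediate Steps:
E(m, t) = -1 (E(m, t) = -3 + (4 - 2) = -3 + 2 = -1)
y = 0 (y = 2*((-7 + 1)*0) = 2*(-6*0) = 2*0 = 0)
J(S) = I (J(S) = √(0 - 1) = √(-1) = I)
J(F(-26))/335753 + 441631/(-109279) = I/335753 + 441631/(-109279) = I*(1/335753) + 441631*(-1/109279) = I/335753 - 441631/109279 = -441631/109279 + I/335753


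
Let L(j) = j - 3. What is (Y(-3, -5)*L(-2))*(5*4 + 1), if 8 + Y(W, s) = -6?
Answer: 1470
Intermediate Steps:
L(j) = -3 + j
Y(W, s) = -14 (Y(W, s) = -8 - 6 = -14)
(Y(-3, -5)*L(-2))*(5*4 + 1) = (-14*(-3 - 2))*(5*4 + 1) = (-14*(-5))*(20 + 1) = 70*21 = 1470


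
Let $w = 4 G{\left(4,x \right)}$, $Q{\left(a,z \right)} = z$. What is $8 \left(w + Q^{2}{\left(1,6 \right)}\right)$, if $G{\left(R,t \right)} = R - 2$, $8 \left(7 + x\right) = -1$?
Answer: $352$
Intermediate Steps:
$x = - \frac{57}{8}$ ($x = -7 + \frac{1}{8} \left(-1\right) = -7 - \frac{1}{8} = - \frac{57}{8} \approx -7.125$)
$G{\left(R,t \right)} = -2 + R$ ($G{\left(R,t \right)} = R - 2 = -2 + R$)
$w = 8$ ($w = 4 \left(-2 + 4\right) = 4 \cdot 2 = 8$)
$8 \left(w + Q^{2}{\left(1,6 \right)}\right) = 8 \left(8 + 6^{2}\right) = 8 \left(8 + 36\right) = 8 \cdot 44 = 352$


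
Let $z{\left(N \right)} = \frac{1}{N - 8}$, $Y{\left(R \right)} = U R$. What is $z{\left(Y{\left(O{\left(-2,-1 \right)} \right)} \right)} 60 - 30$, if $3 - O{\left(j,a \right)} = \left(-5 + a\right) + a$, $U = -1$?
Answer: $- \frac{100}{3} \approx -33.333$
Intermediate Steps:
$O{\left(j,a \right)} = 8 - 2 a$ ($O{\left(j,a \right)} = 3 - \left(\left(-5 + a\right) + a\right) = 3 - \left(-5 + 2 a\right) = 8 - 2 a$)
$Y{\left(R \right)} = - R$
$z{\left(N \right)} = \frac{1}{-8 + N}$
$z{\left(Y{\left(O{\left(-2,-1 \right)} \right)} \right)} 60 - 30 = \frac{1}{-8 - \left(8 - -2\right)} 60 - 30 = \frac{1}{-8 - \left(8 + 2\right)} 60 - 30 = \frac{1}{-8 - 10} \cdot 60 - 30 = \frac{1}{-18} \cdot 60 - 30 = \left(- \frac{1}{18}\right) 60 - 30 = - \frac{10}{3} - 30 = - \frac{100}{3}$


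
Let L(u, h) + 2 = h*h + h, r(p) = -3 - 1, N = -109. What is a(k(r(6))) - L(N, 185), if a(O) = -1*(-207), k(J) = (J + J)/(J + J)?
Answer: -34201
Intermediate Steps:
r(p) = -4
k(J) = 1 (k(J) = (2*J)/((2*J)) = (2*J)*(1/(2*J)) = 1)
L(u, h) = -2 + h + h² (L(u, h) = -2 + (h*h + h) = -2 + (h² + h) = -2 + (h + h²) = -2 + h + h²)
a(O) = 207
a(k(r(6))) - L(N, 185) = 207 - (-2 + 185 + 185²) = 207 - (-2 + 185 + 34225) = 207 - 1*34408 = 207 - 34408 = -34201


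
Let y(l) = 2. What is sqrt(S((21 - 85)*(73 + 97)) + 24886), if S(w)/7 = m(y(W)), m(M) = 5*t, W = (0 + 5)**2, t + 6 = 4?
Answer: 4*sqrt(1551) ≈ 157.53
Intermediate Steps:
t = -2 (t = -6 + 4 = -2)
W = 25 (W = 5**2 = 25)
m(M) = -10 (m(M) = 5*(-2) = -10)
S(w) = -70 (S(w) = 7*(-10) = -70)
sqrt(S((21 - 85)*(73 + 97)) + 24886) = sqrt(-70 + 24886) = sqrt(24816) = 4*sqrt(1551)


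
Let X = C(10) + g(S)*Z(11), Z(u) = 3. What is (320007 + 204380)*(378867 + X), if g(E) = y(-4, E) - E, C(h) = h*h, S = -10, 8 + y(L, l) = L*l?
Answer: 198791440991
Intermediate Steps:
y(L, l) = -8 + L*l
C(h) = h**2
g(E) = -8 - 5*E (g(E) = (-8 - 4*E) - E = -8 - 5*E)
X = 226 (X = 10**2 + (-8 - 5*(-10))*3 = 100 + (-8 + 50)*3 = 100 + 42*3 = 100 + 126 = 226)
(320007 + 204380)*(378867 + X) = (320007 + 204380)*(378867 + 226) = 524387*379093 = 198791440991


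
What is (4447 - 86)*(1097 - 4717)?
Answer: -15786820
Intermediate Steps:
(4447 - 86)*(1097 - 4717) = 4361*(-3620) = -15786820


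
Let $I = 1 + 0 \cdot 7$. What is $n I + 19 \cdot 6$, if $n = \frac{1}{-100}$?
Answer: $\frac{11399}{100} \approx 113.99$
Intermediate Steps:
$I = 1$ ($I = 1 + 0 = 1$)
$n = - \frac{1}{100} \approx -0.01$
$n I + 19 \cdot 6 = \left(- \frac{1}{100}\right) 1 + 19 \cdot 6 = - \frac{1}{100} + 114 = \frac{11399}{100}$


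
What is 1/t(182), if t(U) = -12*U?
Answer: -1/2184 ≈ -0.00045788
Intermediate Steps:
1/t(182) = 1/(-12*182) = 1/(-2184) = -1/2184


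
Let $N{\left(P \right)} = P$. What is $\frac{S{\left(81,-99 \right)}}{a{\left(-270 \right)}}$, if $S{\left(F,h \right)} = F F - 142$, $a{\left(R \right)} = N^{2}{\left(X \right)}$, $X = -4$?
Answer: $\frac{6419}{16} \approx 401.19$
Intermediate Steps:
$a{\left(R \right)} = 16$ ($a{\left(R \right)} = \left(-4\right)^{2} = 16$)
$S{\left(F,h \right)} = -142 + F^{2}$ ($S{\left(F,h \right)} = F^{2} - 142 = -142 + F^{2}$)
$\frac{S{\left(81,-99 \right)}}{a{\left(-270 \right)}} = \frac{-142 + 81^{2}}{16} = \left(-142 + 6561\right) \frac{1}{16} = 6419 \cdot \frac{1}{16} = \frac{6419}{16}$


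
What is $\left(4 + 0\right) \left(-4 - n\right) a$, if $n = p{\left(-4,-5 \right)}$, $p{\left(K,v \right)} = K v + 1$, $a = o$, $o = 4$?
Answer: $-400$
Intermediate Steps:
$a = 4$
$p{\left(K,v \right)} = 1 + K v$
$n = 21$ ($n = 1 - -20 = 1 + 20 = 21$)
$\left(4 + 0\right) \left(-4 - n\right) a = \left(4 + 0\right) \left(-4 - 21\right) 4 = 4 \left(-4 - 21\right) 4 = 4 \left(-25\right) 4 = \left(-100\right) 4 = -400$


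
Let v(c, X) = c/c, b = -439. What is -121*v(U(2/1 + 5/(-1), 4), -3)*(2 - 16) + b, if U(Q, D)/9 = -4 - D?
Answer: 1255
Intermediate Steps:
U(Q, D) = -36 - 9*D (U(Q, D) = 9*(-4 - D) = -36 - 9*D)
v(c, X) = 1
-121*v(U(2/1 + 5/(-1), 4), -3)*(2 - 16) + b = -121*(2 - 16) - 439 = -121*(-14) - 439 = 1694 - 439 = 1255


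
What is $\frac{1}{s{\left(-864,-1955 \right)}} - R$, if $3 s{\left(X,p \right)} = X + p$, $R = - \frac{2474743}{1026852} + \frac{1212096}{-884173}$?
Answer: $\frac{9674181998428901}{2559411858963324} \approx 3.7798$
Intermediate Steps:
$R = - \frac{3432744144331}{907914813396}$ ($R = \left(-2474743\right) \frac{1}{1026852} + 1212096 \left(- \frac{1}{884173}\right) = - \frac{2474743}{1026852} - \frac{1212096}{884173} = - \frac{3432744144331}{907914813396} \approx -3.7809$)
$s{\left(X,p \right)} = \frac{X}{3} + \frac{p}{3}$ ($s{\left(X,p \right)} = \frac{X + p}{3} = \frac{X}{3} + \frac{p}{3}$)
$\frac{1}{s{\left(-864,-1955 \right)}} - R = \frac{1}{\frac{1}{3} \left(-864\right) + \frac{1}{3} \left(-1955\right)} - - \frac{3432744144331}{907914813396} = \frac{1}{-288 - \frac{1955}{3}} + \frac{3432744144331}{907914813396} = \frac{1}{- \frac{2819}{3}} + \frac{3432744144331}{907914813396} = - \frac{3}{2819} + \frac{3432744144331}{907914813396} = \frac{9674181998428901}{2559411858963324}$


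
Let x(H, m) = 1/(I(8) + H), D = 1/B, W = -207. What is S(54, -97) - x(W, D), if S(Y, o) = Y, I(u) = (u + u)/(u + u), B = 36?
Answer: 11125/206 ≈ 54.005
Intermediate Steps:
D = 1/36 ≈ 0.027778
I(u) = 1 (I(u) = (2*u)/((2*u)) = (2*u)*(1/(2*u)) = 1)
x(H, m) = 1/(1 + H)
S(54, -97) - x(W, D) = 54 - 1/(1 - 207) = 54 - 1/(-206) = 54 - 1*(-1/206) = 54 + 1/206 = 11125/206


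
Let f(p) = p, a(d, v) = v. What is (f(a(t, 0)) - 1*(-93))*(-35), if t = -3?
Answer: -3255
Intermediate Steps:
(f(a(t, 0)) - 1*(-93))*(-35) = (0 - 1*(-93))*(-35) = (0 + 93)*(-35) = 93*(-35) = -3255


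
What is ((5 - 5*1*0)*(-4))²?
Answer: 400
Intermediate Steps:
((5 - 5*1*0)*(-4))² = ((5 - 5*0)*(-4))² = ((5 + 0)*(-4))² = (5*(-4))² = (-20)² = 400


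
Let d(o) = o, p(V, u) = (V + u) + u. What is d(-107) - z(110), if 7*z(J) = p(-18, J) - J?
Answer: -841/7 ≈ -120.14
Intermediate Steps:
p(V, u) = V + 2*u
z(J) = -18/7 + J/7 (z(J) = ((-18 + 2*J) - J)/7 = (-18 + J)/7 = -18/7 + J/7)
d(-107) - z(110) = -107 - (-18/7 + (⅐)*110) = -107 - (-18/7 + 110/7) = -107 - 1*92/7 = -107 - 92/7 = -841/7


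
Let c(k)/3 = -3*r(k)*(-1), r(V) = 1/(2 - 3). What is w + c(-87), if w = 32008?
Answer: 31999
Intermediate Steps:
r(V) = -1 (r(V) = 1/(-1) = -1)
c(k) = -9 (c(k) = 3*(-3*(-1)*(-1)) = 3*(3*(-1)) = 3*(-3) = -9)
w + c(-87) = 32008 - 9 = 31999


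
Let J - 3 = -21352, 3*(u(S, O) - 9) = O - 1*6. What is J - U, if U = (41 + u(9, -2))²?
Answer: -212305/9 ≈ -23589.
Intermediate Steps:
u(S, O) = 7 + O/3 (u(S, O) = 9 + (O - 1*6)/3 = 9 + (O - 6)/3 = 9 + (-6 + O)/3 = 9 + (-2 + O/3) = 7 + O/3)
J = -21349 (J = 3 - 21352 = -21349)
U = 20164/9 (U = (41 + (7 + (⅓)*(-2)))² = (41 + (7 - ⅔))² = (41 + 19/3)² = (142/3)² = 20164/9 ≈ 2240.4)
J - U = -21349 - 1*20164/9 = -21349 - 20164/9 = -212305/9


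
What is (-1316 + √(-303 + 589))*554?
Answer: -729064 + 554*√286 ≈ -7.1970e+5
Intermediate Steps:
(-1316 + √(-303 + 589))*554 = (-1316 + √286)*554 = -729064 + 554*√286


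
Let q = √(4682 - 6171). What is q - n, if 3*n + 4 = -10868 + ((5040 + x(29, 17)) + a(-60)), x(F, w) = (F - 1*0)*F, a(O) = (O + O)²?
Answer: -9409/3 + I*√1489 ≈ -3136.3 + 38.588*I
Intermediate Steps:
a(O) = 4*O² (a(O) = (2*O)² = 4*O²)
q = I*√1489 (q = √(-1489) = I*√1489 ≈ 38.588*I)
x(F, w) = F² (x(F, w) = (F + 0)*F = F*F = F²)
n = 9409/3 (n = -4/3 + (-10868 + ((5040 + 29²) + 4*(-60)²))/3 = -4/3 + (-10868 + ((5040 + 841) + 4*3600))/3 = -4/3 + (-10868 + (5881 + 14400))/3 = -4/3 + (-10868 + 20281)/3 = -4/3 + (⅓)*9413 = -4/3 + 9413/3 = 9409/3 ≈ 3136.3)
q - n = I*√1489 - 1*9409/3 = I*√1489 - 9409/3 = -9409/3 + I*√1489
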